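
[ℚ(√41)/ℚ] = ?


√41 has minimal polynomial x² - 41 (irreducible over ℚ since 41 is squarefree)

[ℚ(√41)/ℚ] = 2


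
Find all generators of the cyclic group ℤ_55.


g generates ℤ_n iff gcd(g,n) = 1
Prime factors of 55: 5, 11
Generators are g ∈ {1,...,54} not divisible by any of these primes.
Generators: {1, 2, 3, 4, 6, 7, 8, 9, 12, 13, 14, 16, 17, 18, 19, 21, 23, 24, 26, 27, 28, 29, 31, 32, 34, 36, 37, 38, 39, 41, 42, 43, 46, 47, 48, 49, 51, 52, 53, 54}
Number of generators = φ(55) = 40

Generators of ℤ_55 = {1, 2, 3, 4, 6, 7, 8, 9, 12, 13, 14, 16, 17, 18, 19, 21, 23, 24, 26, 27, 28, 29, 31, 32, 34, 36, 37, 38, 39, 41, 42, 43, 46, 47, 48, 49, 51, 52, 53, 54}


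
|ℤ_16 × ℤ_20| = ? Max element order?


|ℤ_16 × ℤ_20| = 16 × 20 = 320
Max element order = lcm(16,20) = 80
Cyclic? No (gcd=4)

|ℤ_16×ℤ_20| = 320, max element order = 80


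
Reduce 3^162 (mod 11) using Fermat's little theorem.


Fermat's little theorem: if p is prime and gcd(a,p)=1, then a^(p-1) ≡ 1 (mod p)
p = 11 is prime, gcd(3,11) = 1
Reduce exponent: 162 mod 10 = 2
So 3^162 ≡ 3^2 (mod 11)
3^2 mod 11 = 9

3^162 ≡ 9 (mod 11)


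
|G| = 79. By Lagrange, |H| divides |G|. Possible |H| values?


Lagrange's theorem: |H| divides |G|
|G| = 79
Divisors of 79: 1, 79

Possible subgroup orders: {1, 79}


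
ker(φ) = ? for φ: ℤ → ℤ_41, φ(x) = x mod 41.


Kernel = preimage of identity
ker(φ) = {x ∈ ℤ : x ≡ 0 (mod 41)} = 41ℤ = {0, ±41, ±82, ...}

ker(φ) = 41ℤ


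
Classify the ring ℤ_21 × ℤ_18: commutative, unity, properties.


Direct product ring; commutative with unity (1,1); but (1,0)·(0,1) = (0,0) gives zero divisors, so not an integral domain
Commutative: Yes
Integral domain: No
Has unity: Yes

ℤ_21 × ℤ_18: Commutative=Yes, Unity=Yes


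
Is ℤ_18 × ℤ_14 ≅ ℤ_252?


Comparing ℤ_18 × ℤ_14 and ℤ_252:
gcd(18,14) = 2 ≠ 1. Max element order in ℤ_18×ℤ_14 is lcm(18,14) = 126 < 252, so it has no element of order 252

No, ℤ_18 × ℤ_14 ≇ ℤ_252


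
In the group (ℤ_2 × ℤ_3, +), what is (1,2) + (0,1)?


Operation: componentwise addition mod (2, 3)
(1,2) + (0,1) = ((a₁+b₁) mod 2, (a₂+b₂) mod 3) with a = (1,2), b = (0,1)

(1,2) + (0,1) = (1,0)


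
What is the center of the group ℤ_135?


Z(G) = {g ∈ G | gx = xg for all x ∈ G}
ℤ_135 is abelian, so Z(G) = G

Z(ℤ_135) = ℤ_135


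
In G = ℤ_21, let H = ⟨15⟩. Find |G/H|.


|⟨15⟩| = n / gcd(15, 21) = 21 / 3 = 7
H is normal (ℤ_21 is abelian).
|G/H| = |G| / |H| = 21 / 7 = 3

|G/H| = 3


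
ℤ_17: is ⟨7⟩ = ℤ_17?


g generates ℤ_n iff gcd(g, n) = 1
gcd(7, 17) = 1
Since gcd = 1, 7 is a generator.

Yes, 7 generates ℤ_17


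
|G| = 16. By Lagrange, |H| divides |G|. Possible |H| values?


Lagrange's theorem: |H| divides |G|
|G| = 16
Divisors of 16: 1, 2, 4, 8, 16

Possible subgroup orders: {1, 2, 4, 8, 16}


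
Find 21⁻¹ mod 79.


Use the extended Euclidean algorithm to write 1 = 21·s + 79·t; then s mod 79 is the inverse.
Euclidean algorithm:
  21 = 0·79 + 21
  79 = 3·21 + 16
  21 = 1·16 + 5
  16 = 3·5 + 1
  5 = 5·1 + 0
gcd(21,79) = 1
Back-substitution gives: 21·(-15) + 79·(4) = 1
So 21⁻¹ ≡ -15 ≡ 64 (mod 79)
Check: 21 × 64 = 1344 ≡ 1 (mod 79) ✓

21⁻¹ ≡ 64 (mod 79)


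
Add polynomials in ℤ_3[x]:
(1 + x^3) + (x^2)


Add coefficients mod 3:
x^0: 1 + 0 = 1 (mod 3)
x^1: 0 + 0 = 0 (mod 3)
x^2: 0 + 1 = 1 (mod 3)
x^3: 1 + 0 = 1 (mod 3)
Result: 1 + x^2 + x^3

f + g = 1 + x^2 + x^3


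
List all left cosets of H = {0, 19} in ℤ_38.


H = {0, 19}, |H| = 2
Number of cosets = |G|/|H| = 38/2 = 19
0 + H = {0, 19}
1 + H = {1, 20}
2 + H = {2, 21}
3 + H = {3, 22}
4 + H = {4, 23}
5 + H = {5, 24}
6 + H = {6, 25}
7 + H = {7, 26}
8 + H = {8, 27}
9 + H = {9, 28}
10 + H = {10, 29}
11 + H = {11, 30}
12 + H = {12, 31}
13 + H = {13, 32}
14 + H = {14, 33}
15 + H = {15, 34}
16 + H = {16, 35}
17 + H = {17, 36}
18 + H = {18, 37}

Cosets: 0+H={0,19}; 1+H={1,20}; 2+H={2,21}; 3+H={3,22}; 4+H={4,23}; 5+H={5,24}; 6+H={6,25}; 7+H={7,26}; 8+H={8,27}; 9+H={9,28}; 10+H={10,29}; 11+H={11,30}; 12+H={12,31}; 13+H={13,32}; 14+H={14,33}; 15+H={15,34}; 16+H={16,35}; 17+H={17,36}; 18+H={18,37}


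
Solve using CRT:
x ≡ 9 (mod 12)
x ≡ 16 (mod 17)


m₁ = 12, m₂ = 17, gcd = 1, so CRT applies. M = m₁·m₂ = 204
Let M₁ = M/m₁ = 17, M₂ = M/m₂ = 12
Find y₁ ≡ M₁⁻¹ (mod m₁): 17⁻¹ ≡ 5 (mod 12)
Find y₂ ≡ M₂⁻¹ (mod m₂): 12⁻¹ ≡ 10 (mod 17)
x = a₁·M₁·y₁ + a₂·M₂·y₂ = 9·17·5 + 16·12·10 = 2685
Reduce mod 204: x ≡ 33
Check: 33 mod 12 = 9 ✓, 33 mod 17 = 16 ✓

x ≡ 33 (mod 204)


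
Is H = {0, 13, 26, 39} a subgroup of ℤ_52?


Subgroup test for H = {0, 13, 26, 39} in (ℤ_52, +):
(1) 0 ∈ H? Yes
(2) Closure: for all a,b ∈ H, (a+b) mod 52 ∈ H? Yes
(3) Inverses: for all a ∈ H, -a mod 52 ∈ H? Yes

Yes, H is a subgroup of ℤ_52


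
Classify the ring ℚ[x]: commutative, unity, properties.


Polynomial ring over ℚ (an integral domain) is a commutative integral domain with unity 1
Commutative: Yes
Integral domain: Yes
Has unity: Yes

ℚ[x]: Commutative=Yes, Unity=Yes


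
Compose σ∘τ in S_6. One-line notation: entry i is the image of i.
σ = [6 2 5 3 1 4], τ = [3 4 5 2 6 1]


σ∘τ: apply τ first, then σ
1 →τ 3 →σ 5
2 →τ 4 →σ 3
3 →τ 5 →σ 1
4 →τ 2 →σ 2
5 →τ 6 →σ 4
6 →τ 1 →σ 6

σ∘τ = [5 3 1 2 4 6]


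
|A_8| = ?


|A_n| = n!/2 (even permutations)
|A_8| = 8!/2 = 40320/2 = 20160

|A_8| = 20160


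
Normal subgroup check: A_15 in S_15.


H = A_15 in S_15
A_15 has index 2 in S_15, and every subgroup of index 2 is normal

Yes, normal subgroup


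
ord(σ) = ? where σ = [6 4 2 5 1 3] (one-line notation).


Cycle decomposition: (1 6 3 2 4 5)
Cycle lengths: 6
Order = lcm(6) = 6

ord(σ) = 6


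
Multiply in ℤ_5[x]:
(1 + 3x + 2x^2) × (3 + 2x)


Expand and collect like terms; reduce coefficients mod 5:
x^0: 1·3 = 3 ≡ 3 (mod 5)
x^1: 1·2 + 3·3 = 11 ≡ 1 (mod 5)
x^2: 3·2 + 2·3 = 12 ≡ 2 (mod 5)
x^3: 2·2 = 4 ≡ 4 (mod 5)
Result: 3 + x + 2x^2 + 4x^3

f · g = 3 + x + 2x^2 + 4x^3


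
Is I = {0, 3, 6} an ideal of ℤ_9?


Check ideal conditions for I = {0, 3, 6} in ℤ_9:
(1) I is an additive subgroup? Yes
(2) For r ∈ ℤ_9 and a ∈ I: r·a ∈ I? Yes

Yes, I is an ideal of ℤ_9


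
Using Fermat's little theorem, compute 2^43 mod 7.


Fermat's little theorem: if p is prime and gcd(a,p)=1, then a^(p-1) ≡ 1 (mod p)
p = 7 is prime, gcd(2,7) = 1
Reduce exponent: 43 mod 6 = 1
So 2^43 ≡ 2^1 (mod 7)
2^1 mod 7 = 2

2^43 ≡ 2 (mod 7)


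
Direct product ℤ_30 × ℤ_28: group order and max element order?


|ℤ_30 × ℤ_28| = 30 × 28 = 840
Max element order = lcm(30,28) = 420
Cyclic? No (gcd=2)

|ℤ_30×ℤ_28| = 840, max element order = 420


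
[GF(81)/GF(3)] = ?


GF(81) = GF(3^4), so the extension degree is 4

[GF(81)/GF(3)] = 4


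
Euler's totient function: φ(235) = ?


Factor n: 235 = 5 × 47
φ(n) = n · ∏(1 - 1/p) over distinct primes p | n
φ(235) = 235 · (1 - 1/5) · (1 - 1/47) = 184

φ(235) = 184


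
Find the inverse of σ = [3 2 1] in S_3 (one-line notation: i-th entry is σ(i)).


To find σ⁻¹, swap domain and range:
σ(1) = 3 → σ⁻¹(3) = 1
σ(2) = 2 → σ⁻¹(2) = 2
σ(3) = 1 → σ⁻¹(1) = 3

σ⁻¹ = [3 2 1]


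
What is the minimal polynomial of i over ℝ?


i satisfies x² + 1 = 0, irreducible over ℝ

Minimal polynomial: x² + 1


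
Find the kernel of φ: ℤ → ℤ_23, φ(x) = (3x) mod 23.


Kernel = preimage of identity
ker(φ) = {x ∈ ℤ : 3x ≡ 0 (mod 23)}. gcd(3,23) = 1, so 3x ≡ 0 (mod 23) ⟺ x ≡ 0 (mod 23/1 = 23). Hence ker(φ) = 23ℤ

ker(φ) = 23ℤ


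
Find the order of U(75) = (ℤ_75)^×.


U(n) is the group of units mod n; |U(n)| = φ(n)
|U(75)| = φ(75) = 40

|U(75) = (ℤ_75)^×| = 40


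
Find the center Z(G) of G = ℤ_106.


Z(G) = {g ∈ G | gx = xg for all x ∈ G}
ℤ_106 is abelian, so Z(G) = G

Z(ℤ_106) = ℤ_106


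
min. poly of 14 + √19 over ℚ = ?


Let α = 14 + √19. Then α - 14 = √19, so (α - 14)² = 19, giving α² - 28α + 177 = 0. Degree 2 and α ∉ ℚ, so this is the minimal polynomial.

Minimal polynomial: x² - 28x + 177


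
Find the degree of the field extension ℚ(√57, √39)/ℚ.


[ℚ(√57,√39):ℚ] = [ℚ(√57,√39):ℚ(√57)]·[ℚ(√57):ℚ] = 2·2 = 4

[ℚ(√57, √39)/ℚ] = 4


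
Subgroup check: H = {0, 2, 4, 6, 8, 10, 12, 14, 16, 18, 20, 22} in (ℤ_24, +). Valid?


Subgroup test for H = {0, 2, 4, 6, 8, 10, 12, 14, 16, 18, 20, 22} in (ℤ_24, +):
(1) 0 ∈ H? Yes
(2) Closure: for all a,b ∈ H, (a+b) mod 24 ∈ H? Yes
(3) Inverses: for all a ∈ H, -a mod 24 ∈ H? Yes

Yes, H is a subgroup of ℤ_24


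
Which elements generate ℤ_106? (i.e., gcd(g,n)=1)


g generates ℤ_n iff gcd(g,n) = 1
Prime factors of 106: 2, 53
Generators are g ∈ {1,...,105} not divisible by any of these primes.
Generators: {1, 3, 5, 7, 9, 11, 13, 15, 17, 19, 21, 23, 25, 27, 29, 31, 33, 35, 37, 39, 41, 43, 45, 47, 49, 51, 55, 57, 59, 61, 63, 65, 67, 69, 71, 73, 75, 77, 79, 81, 83, 85, 87, 89, 91, 93, 95, 97, 99, 101, 103, 105}
Number of generators = φ(106) = 52

Generators of ℤ_106 = {1, 3, 5, 7, 9, 11, 13, 15, 17, 19, 21, 23, 25, 27, 29, 31, 33, 35, 37, 39, 41, 43, 45, 47, 49, 51, 55, 57, 59, 61, 63, 65, 67, 69, 71, 73, 75, 77, 79, 81, 83, 85, 87, 89, 91, 93, 95, 97, 99, 101, 103, 105}


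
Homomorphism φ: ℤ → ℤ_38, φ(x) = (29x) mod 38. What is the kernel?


Kernel = preimage of identity
ker(φ) = {x ∈ ℤ : 29x ≡ 0 (mod 38)}. gcd(29,38) = 1, so 29x ≡ 0 (mod 38) ⟺ x ≡ 0 (mod 38/1 = 38). Hence ker(φ) = 38ℤ

ker(φ) = 38ℤ


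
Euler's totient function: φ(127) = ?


Factor n: 127 = 127
φ(n) = n · ∏(1 - 1/p) over distinct primes p | n
φ(127) = 127 · (1 - 1/127) = 126

φ(127) = 126


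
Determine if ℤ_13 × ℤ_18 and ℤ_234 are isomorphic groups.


Comparing ℤ_13 × ℤ_18 and ℤ_234:
gcd(13,18) = 1, so ℤ_13 × ℤ_18 ≅ ℤ_234 (CRT)

Yes, ℤ_13 × ℤ_18 ≅ ℤ_234


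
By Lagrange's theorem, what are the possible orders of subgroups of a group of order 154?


Lagrange's theorem: |H| divides |G|
|G| = 154
Divisors of 154: 1, 2, 7, 11, 14, 22, 77, 154

Possible subgroup orders: {1, 2, 7, 11, 14, 22, 77, 154}


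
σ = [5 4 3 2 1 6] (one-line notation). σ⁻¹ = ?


To find σ⁻¹, swap domain and range:
σ(1) = 5 → σ⁻¹(5) = 1
σ(2) = 4 → σ⁻¹(4) = 2
σ(3) = 3 → σ⁻¹(3) = 3
σ(4) = 2 → σ⁻¹(2) = 4
σ(5) = 1 → σ⁻¹(1) = 5
σ(6) = 6 → σ⁻¹(6) = 6

σ⁻¹ = [5 4 3 2 1 6]


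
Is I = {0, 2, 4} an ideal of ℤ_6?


Check ideal conditions for I = {0, 2, 4} in ℤ_6:
(1) I is an additive subgroup? Yes
(2) For r ∈ ℤ_6 and a ∈ I: r·a ∈ I? Yes

Yes, I is an ideal of ℤ_6


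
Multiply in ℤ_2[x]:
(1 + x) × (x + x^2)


Expand and collect like terms; reduce coefficients mod 2:
x^0: 1·0 = 0 ≡ 0 (mod 2)
x^1: 1·1 + 1·0 = 1 ≡ 1 (mod 2)
x^2: 1·1 + 1·1 = 2 ≡ 0 (mod 2)
x^3: 1·1 = 1 ≡ 1 (mod 2)
Result: x + x^3

f · g = x + x^3


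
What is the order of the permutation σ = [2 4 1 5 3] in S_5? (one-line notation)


Cycle decomposition: (1 2 4 5 3)
Cycle lengths: 5
Order = lcm(5) = 5

ord(σ) = 5


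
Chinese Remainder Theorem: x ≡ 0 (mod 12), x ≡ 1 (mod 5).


m₁ = 12, m₂ = 5, gcd = 1, so CRT applies. M = m₁·m₂ = 60
Let M₁ = M/m₁ = 5, M₂ = M/m₂ = 12
Find y₁ ≡ M₁⁻¹ (mod m₁): 5⁻¹ ≡ 5 (mod 12)
Find y₂ ≡ M₂⁻¹ (mod m₂): 12⁻¹ ≡ 3 (mod 5)
x = a₁·M₁·y₁ + a₂·M₂·y₂ = 0·5·5 + 1·12·3 = 36
Reduce mod 60: x ≡ 36
Check: 36 mod 12 = 0 ✓, 36 mod 5 = 1 ✓

x ≡ 36 (mod 60)


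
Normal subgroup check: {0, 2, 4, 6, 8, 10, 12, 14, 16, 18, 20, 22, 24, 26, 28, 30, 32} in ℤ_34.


H = {0, 2, 4, 6, 8, 10, 12, 14, 16, 18, 20, 22, 24, 26, 28, 30, 32} in ℤ_34
ℤ_34 is abelian; every subgroup of an abelian group is normal

Yes, normal subgroup


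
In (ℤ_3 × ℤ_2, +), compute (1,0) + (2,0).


Operation: componentwise addition mod (3, 2)
(1,0) + (2,0) = ((a₁+b₁) mod 3, (a₂+b₂) mod 2) with a = (1,0), b = (2,0)

(1,0) + (2,0) = (0,0)


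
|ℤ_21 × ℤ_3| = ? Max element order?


|ℤ_21 × ℤ_3| = 21 × 3 = 63
Max element order = lcm(21,3) = 21
Cyclic? No (gcd=3)

|ℤ_21×ℤ_3| = 63, max element order = 21


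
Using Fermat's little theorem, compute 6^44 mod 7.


Fermat's little theorem: if p is prime and gcd(a,p)=1, then a^(p-1) ≡ 1 (mod p)
p = 7 is prime, gcd(6,7) = 1
Reduce exponent: 44 mod 6 = 2
So 6^44 ≡ 6^2 (mod 7)
6^2 mod 7 = 1

6^44 ≡ 1 (mod 7)


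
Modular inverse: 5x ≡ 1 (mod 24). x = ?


Use the extended Euclidean algorithm to write 1 = 5·s + 24·t; then s mod 24 is the inverse.
Euclidean algorithm:
  5 = 0·24 + 5
  24 = 4·5 + 4
  5 = 1·4 + 1
  4 = 4·1 + 0
gcd(5,24) = 1
Back-substitution gives: 5·(5) + 24·(-1) = 1
So 5⁻¹ ≡ 5 ≡ 5 (mod 24)
Check: 5 × 5 = 25 ≡ 1 (mod 24) ✓

5⁻¹ ≡ 5 (mod 24)


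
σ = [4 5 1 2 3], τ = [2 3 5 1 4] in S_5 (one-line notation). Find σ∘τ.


σ∘τ: apply τ first, then σ
1 →τ 2 →σ 5
2 →τ 3 →σ 1
3 →τ 5 →σ 3
4 →τ 1 →σ 4
5 →τ 4 →σ 2

σ∘τ = [5 1 3 4 2]


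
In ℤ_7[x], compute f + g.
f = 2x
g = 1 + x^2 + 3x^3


Add coefficients mod 7:
x^0: 0 + 1 = 1 (mod 7)
x^1: 2 + 0 = 2 (mod 7)
x^2: 0 + 1 = 1 (mod 7)
x^3: 0 + 3 = 3 (mod 7)
Result: 1 + 2x + x^2 + 3x^3

f + g = 1 + 2x + x^2 + 3x^3


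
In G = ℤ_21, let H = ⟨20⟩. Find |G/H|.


|⟨20⟩| = n / gcd(20, 21) = 21 / 1 = 21
H is normal (ℤ_21 is abelian).
|G/H| = |G| / |H| = 21 / 21 = 1

|G/H| = 1


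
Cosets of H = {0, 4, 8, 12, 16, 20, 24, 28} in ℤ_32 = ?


H = {0, 4, 8, 12, 16, 20, 24, 28}, |H| = 8
Number of cosets = |G|/|H| = 32/8 = 4
0 + H = {0, 4, 8, 12, 16, 20, 24, 28}
1 + H = {1, 5, 9, 13, 17, 21, 25, 29}
2 + H = {2, 6, 10, 14, 18, 22, 26, 30}
3 + H = {3, 7, 11, 15, 19, 23, 27, 31}

Cosets: 0+H={0,4,8,12,16,20,24,28}; 1+H={1,5,9,13,17,21,25,29}; 2+H={2,6,10,14,18,22,26,30}; 3+H={3,7,11,15,19,23,27,31}


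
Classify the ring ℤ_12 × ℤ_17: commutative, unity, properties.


Direct product ring; commutative with unity (1,1); but (1,0)·(0,1) = (0,0) gives zero divisors, so not an integral domain
Commutative: Yes
Integral domain: No
Has unity: Yes

ℤ_12 × ℤ_17: Commutative=Yes, Unity=Yes


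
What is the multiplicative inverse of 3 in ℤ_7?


Use the extended Euclidean algorithm to write 1 = 3·s + 7·t; then s mod 7 is the inverse.
Euclidean algorithm:
  3 = 0·7 + 3
  7 = 2·3 + 1
  3 = 3·1 + 0
gcd(3,7) = 1
Back-substitution gives: 3·(-2) + 7·(1) = 1
So 3⁻¹ ≡ -2 ≡ 5 (mod 7)
Check: 3 × 5 = 15 ≡ 1 (mod 7) ✓

3⁻¹ ≡ 5 (mod 7)


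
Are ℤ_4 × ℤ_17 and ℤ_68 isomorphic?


Comparing ℤ_4 × ℤ_17 and ℤ_68:
gcd(4,17) = 1, so ℤ_4 × ℤ_17 ≅ ℤ_68 (CRT)

Yes, ℤ_4 × ℤ_17 ≅ ℤ_68


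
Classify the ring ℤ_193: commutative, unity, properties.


ℤ_193 is a commutative ring with unity 1; 193 is prime, so ℤ_193 is a field (hence an integral domain)
Commutative: Yes
Integral domain: Yes
Has unity: Yes

ℤ_193: Commutative=Yes, Unity=Yes


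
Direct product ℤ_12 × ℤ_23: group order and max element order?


|ℤ_12 × ℤ_23| = 12 × 23 = 276
Max element order = lcm(12,23) = 276
Cyclic? Yes (gcd=1)

|ℤ_12×ℤ_23| = 276, max element order = 276


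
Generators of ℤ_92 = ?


g generates ℤ_n iff gcd(g,n) = 1
Prime factors of 92: 2, 23
Generators are g ∈ {1,...,91} not divisible by any of these primes.
Generators: {1, 3, 5, 7, 9, 11, 13, 15, 17, 19, 21, 25, 27, 29, 31, 33, 35, 37, 39, 41, 43, 45, 47, 49, 51, 53, 55, 57, 59, 61, 63, 65, 67, 71, 73, 75, 77, 79, 81, 83, 85, 87, 89, 91}
Number of generators = φ(92) = 44

Generators of ℤ_92 = {1, 3, 5, 7, 9, 11, 13, 15, 17, 19, 21, 25, 27, 29, 31, 33, 35, 37, 39, 41, 43, 45, 47, 49, 51, 53, 55, 57, 59, 61, 63, 65, 67, 71, 73, 75, 77, 79, 81, 83, 85, 87, 89, 91}


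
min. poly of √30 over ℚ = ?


√30 satisfies x² - 30 = 0, irreducible over ℚ since 30 is squarefree

Minimal polynomial: x² - 30


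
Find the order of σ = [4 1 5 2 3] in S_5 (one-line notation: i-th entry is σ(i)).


Cycle decomposition: (1 4 2) (3 5)
Cycle lengths: 3, 2
Order = lcm(3, 2) = 6

ord(σ) = 6


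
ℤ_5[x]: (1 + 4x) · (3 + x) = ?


Expand and collect like terms; reduce coefficients mod 5:
x^0: 1·3 = 3 ≡ 3 (mod 5)
x^1: 1·1 + 4·3 = 13 ≡ 3 (mod 5)
x^2: 4·1 = 4 ≡ 4 (mod 5)
Result: 3 + 3x + 4x^2

f · g = 3 + 3x + 4x^2


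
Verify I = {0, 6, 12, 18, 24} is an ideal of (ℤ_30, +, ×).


Check ideal conditions for I = {0, 6, 12, 18, 24} in ℤ_30:
(1) I is an additive subgroup? Yes
(2) For r ∈ ℤ_30 and a ∈ I: r·a ∈ I? Yes

Yes, I is an ideal of ℤ_30


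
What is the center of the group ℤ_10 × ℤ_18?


Z(G) = {g ∈ G | gx = xg for all x ∈ G}
Direct product of abelian groups is abelian, so Z(G) = G

Z(ℤ_10 × ℤ_18) = ℤ_10 × ℤ_18


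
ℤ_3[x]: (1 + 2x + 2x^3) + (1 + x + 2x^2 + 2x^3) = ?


Add coefficients mod 3:
x^0: 1 + 1 = 2 (mod 3)
x^1: 2 + 1 = 0 (mod 3)
x^2: 0 + 2 = 2 (mod 3)
x^3: 2 + 2 = 1 (mod 3)
Result: 2 + 2x^2 + x^3

f + g = 2 + 2x^2 + x^3


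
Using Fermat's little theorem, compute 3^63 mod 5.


Fermat's little theorem: if p is prime and gcd(a,p)=1, then a^(p-1) ≡ 1 (mod p)
p = 5 is prime, gcd(3,5) = 1
Reduce exponent: 63 mod 4 = 3
So 3^63 ≡ 3^3 (mod 5)
3^3 mod 5 = 2

3^63 ≡ 2 (mod 5)


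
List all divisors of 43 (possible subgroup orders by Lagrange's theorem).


Lagrange's theorem: |H| divides |G|
|G| = 43
Divisors of 43: 1, 43

Possible subgroup orders: {1, 43}


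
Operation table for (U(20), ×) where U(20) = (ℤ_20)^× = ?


Elements: {1, 3, 7, 9, 11, 13, 17, 19}
Operation: multiplication mod 20
Entry (a, b) = (a × b) mod 20

Cayley table:
   |  1 |  3 |  7 |  9 | 11 | 13 | 17 | 19
 1 |  1 |  3 |  7 |  9 | 11 | 13 | 17 | 19
 3 |  3 |  9 |  1 |  7 | 13 | 19 | 11 | 17
 7 |  7 |  1 |  9 |  3 | 17 | 11 | 19 | 13
 9 |  9 |  7 |  3 |  1 | 19 | 17 | 13 | 11
11 | 11 | 13 | 17 | 19 |  1 |  3 |  7 |  9
13 | 13 | 19 | 11 | 17 |  3 |  9 |  1 |  7
17 | 17 | 11 | 19 | 13 |  7 |  1 |  9 |  3
19 | 19 | 17 | 13 | 11 |  9 |  7 |  3 |  1


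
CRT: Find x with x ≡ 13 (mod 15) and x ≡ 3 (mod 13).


m₁ = 15, m₂ = 13, gcd = 1, so CRT applies. M = m₁·m₂ = 195
Let M₁ = M/m₁ = 13, M₂ = M/m₂ = 15
Find y₁ ≡ M₁⁻¹ (mod m₁): 13⁻¹ ≡ 7 (mod 15)
Find y₂ ≡ M₂⁻¹ (mod m₂): 15⁻¹ ≡ 7 (mod 13)
x = a₁·M₁·y₁ + a₂·M₂·y₂ = 13·13·7 + 3·15·7 = 1498
Reduce mod 195: x ≡ 133
Check: 133 mod 15 = 13 ✓, 133 mod 13 = 3 ✓

x ≡ 133 (mod 195)


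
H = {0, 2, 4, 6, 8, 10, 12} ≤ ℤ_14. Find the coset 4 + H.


4 + H = {4 + h (mod 14) : h ∈ H}
4+0=4, 4+2=6, 4+4=8, 4+6=10, 4+8=12, 4+10=0, 4+12=2
4 + H = {0, 2, 4, 6, 8, 10, 12} = 0 + H

4 + H = {0, 2, 4, 6, 8, 10, 12}


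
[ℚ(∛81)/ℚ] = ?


∛81 has minimal polynomial x³ - 81 (irreducible over ℚ since 81 is not a perfect cube)

[ℚ(∛81)/ℚ] = 3


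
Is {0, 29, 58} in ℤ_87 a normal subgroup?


H = {0, 29, 58} in ℤ_87
ℤ_87 is abelian; every subgroup of an abelian group is normal

Yes, normal subgroup


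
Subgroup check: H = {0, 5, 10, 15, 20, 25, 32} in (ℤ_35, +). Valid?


Subgroup test for H = {0, 5, 10, 15, 20, 25, 32} in (ℤ_35, +):
(1) 0 ∈ H? Yes
(2) Closure: for all a,b ∈ H, (a+b) mod 35 ∈ H? No  [counterexample: 5 + 25 = 30 ∉ H]
(3) Inverses: for all a ∈ H, -a mod 35 ∈ H? No

No, H is not a subgroup of ℤ_35


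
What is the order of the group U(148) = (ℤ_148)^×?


U(n) is the group of units mod n; |U(n)| = φ(n)
|U(148)| = φ(148) = 72

|U(148) = (ℤ_148)^×| = 72


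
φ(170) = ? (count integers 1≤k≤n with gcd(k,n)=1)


Factor n: 170 = 2 × 5 × 17
φ(n) = n · ∏(1 - 1/p) over distinct primes p | n
φ(170) = 170 · (1 - 1/2) · (1 - 1/5) · (1 - 1/17) = 64

φ(170) = 64


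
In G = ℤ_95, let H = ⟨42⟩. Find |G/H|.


|⟨42⟩| = n / gcd(42, 95) = 95 / 1 = 95
H is normal (ℤ_95 is abelian).
|G/H| = |G| / |H| = 95 / 95 = 1

|G/H| = 1


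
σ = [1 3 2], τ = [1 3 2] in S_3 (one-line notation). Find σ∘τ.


σ∘τ: apply τ first, then σ
1 →τ 1 →σ 1
2 →τ 3 →σ 2
3 →τ 2 →σ 3

σ∘τ = [1 2 3]


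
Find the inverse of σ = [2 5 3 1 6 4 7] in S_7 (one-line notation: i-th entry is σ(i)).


To find σ⁻¹, swap domain and range:
σ(1) = 2 → σ⁻¹(2) = 1
σ(2) = 5 → σ⁻¹(5) = 2
σ(3) = 3 → σ⁻¹(3) = 3
σ(4) = 1 → σ⁻¹(1) = 4
σ(5) = 6 → σ⁻¹(6) = 5
σ(6) = 4 → σ⁻¹(4) = 6
σ(7) = 7 → σ⁻¹(7) = 7

σ⁻¹ = [4 1 3 6 2 5 7]


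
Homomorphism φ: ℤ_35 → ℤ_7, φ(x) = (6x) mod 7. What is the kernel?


Kernel = preimage of identity
ker(φ) = {x ∈ ℤ_35 : 6x ≡ 0 (mod 7)}. Since 7 | 35, φ is well-defined. The kernel is the cyclic subgroup ⟨7⟩ of ℤ_35 (order 5), i.e. {0, 7, 14, 21, 28}

ker(φ) = {0, 7, 14, 21, 28}


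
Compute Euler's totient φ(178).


Factor n: 178 = 2 × 89
φ(n) = n · ∏(1 - 1/p) over distinct primes p | n
φ(178) = 178 · (1 - 1/2) · (1 - 1/89) = 88

φ(178) = 88


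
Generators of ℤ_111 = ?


g generates ℤ_n iff gcd(g,n) = 1
Prime factors of 111: 3, 37
Generators are g ∈ {1,...,110} not divisible by any of these primes.
Generators: {1, 2, 4, 5, 7, 8, 10, 11, 13, 14, 16, 17, 19, 20, 22, 23, 25, 26, 28, 29, 31, 32, 34, 35, 38, 40, 41, 43, 44, 46, 47, 49, 50, 52, 53, 55, 56, 58, 59, 61, 62, 64, 65, 67, 68, 70, 71, 73, 76, 77, 79, 80, 82, 83, 85, 86, 88, 89, 91, 92, 94, 95, 97, 98, 100, 101, 103, 104, 106, 107, 109, 110}
Number of generators = φ(111) = 72

Generators of ℤ_111 = {1, 2, 4, 5, 7, 8, 10, 11, 13, 14, 16, 17, 19, 20, 22, 23, 25, 26, 28, 29, 31, 32, 34, 35, 38, 40, 41, 43, 44, 46, 47, 49, 50, 52, 53, 55, 56, 58, 59, 61, 62, 64, 65, 67, 68, 70, 71, 73, 76, 77, 79, 80, 82, 83, 85, 86, 88, 89, 91, 92, 94, 95, 97, 98, 100, 101, 103, 104, 106, 107, 109, 110}


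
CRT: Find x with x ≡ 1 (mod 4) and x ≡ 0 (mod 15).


m₁ = 4, m₂ = 15, gcd = 1, so CRT applies. M = m₁·m₂ = 60
Let M₁ = M/m₁ = 15, M₂ = M/m₂ = 4
Find y₁ ≡ M₁⁻¹ (mod m₁): 15⁻¹ ≡ 3 (mod 4)
Find y₂ ≡ M₂⁻¹ (mod m₂): 4⁻¹ ≡ 4 (mod 15)
x = a₁·M₁·y₁ + a₂·M₂·y₂ = 1·15·3 + 0·4·4 = 45
Reduce mod 60: x ≡ 45
Check: 45 mod 4 = 1 ✓, 45 mod 15 = 0 ✓

x ≡ 45 (mod 60)


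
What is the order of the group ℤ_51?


ℤ_n has n elements.

|ℤ_51| = 51


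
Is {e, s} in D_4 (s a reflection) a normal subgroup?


H = {e, s} in D_4 (s a reflection)
r·s·r⁻¹ = sr⁻² ≠ s for n ≥ 3, so {e, s} is not closed under conjugation

No, not a normal subgroup


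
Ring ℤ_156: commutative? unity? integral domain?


ℤ_156 is a commutative ring with unity 1; 156 = 2×78 is composite, so 2·78 ≡ 0 gives zero divisors (not an integral domain)
Commutative: Yes
Integral domain: No
Has unity: Yes

ℤ_156: Commutative=Yes, Unity=Yes


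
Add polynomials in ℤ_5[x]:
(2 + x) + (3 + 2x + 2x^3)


Add coefficients mod 5:
x^0: 2 + 3 = 0 (mod 5)
x^1: 1 + 2 = 3 (mod 5)
x^2: 0 + 0 = 0 (mod 5)
x^3: 0 + 2 = 2 (mod 5)
Result: 3x + 2x^3

f + g = 3x + 2x^3


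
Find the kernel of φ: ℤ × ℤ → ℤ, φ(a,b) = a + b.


Kernel = preimage of identity
ker(φ) = {(a,b) ∈ ℤ² | a+b = 0} = {(a,-a) | a ∈ ℤ}

ker(φ) = {(a,-a) | a ∈ ℤ}


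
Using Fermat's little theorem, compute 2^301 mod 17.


Fermat's little theorem: if p is prime and gcd(a,p)=1, then a^(p-1) ≡ 1 (mod p)
p = 17 is prime, gcd(2,17) = 1
Reduce exponent: 301 mod 16 = 13
So 2^301 ≡ 2^13 (mod 17)
2^13 mod 17 = 15

2^301 ≡ 15 (mod 17)


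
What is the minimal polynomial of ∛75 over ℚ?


∛75 satisfies x³ - 75 = 0, irreducible over ℚ (no rational root; 75 is not a perfect cube)

Minimal polynomial: x³ - 75


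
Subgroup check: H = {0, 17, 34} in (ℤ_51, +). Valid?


Subgroup test for H = {0, 17, 34} in (ℤ_51, +):
(1) 0 ∈ H? Yes
(2) Closure: for all a,b ∈ H, (a+b) mod 51 ∈ H? Yes
(3) Inverses: for all a ∈ H, -a mod 51 ∈ H? Yes

Yes, H is a subgroup of ℤ_51


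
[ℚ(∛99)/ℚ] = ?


∛99 has minimal polynomial x³ - 99 (irreducible over ℚ since 99 is not a perfect cube)

[ℚ(∛99)/ℚ] = 3


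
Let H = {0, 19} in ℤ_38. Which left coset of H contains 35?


35 + H = {35 + h (mod 38) : h ∈ H}
35+0=35, 35+19=16
35 + H = {16, 35} = 16 + H

35 + H = {16, 35}


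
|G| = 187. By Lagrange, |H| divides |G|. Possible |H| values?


Lagrange's theorem: |H| divides |G|
|G| = 187
Divisors of 187: 1, 11, 17, 187

Possible subgroup orders: {1, 11, 17, 187}


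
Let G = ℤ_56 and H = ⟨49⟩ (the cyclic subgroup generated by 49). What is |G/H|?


|⟨49⟩| = n / gcd(49, 56) = 56 / 7 = 8
H is normal (ℤ_56 is abelian).
|G/H| = |G| / |H| = 56 / 8 = 7

|G/H| = 7


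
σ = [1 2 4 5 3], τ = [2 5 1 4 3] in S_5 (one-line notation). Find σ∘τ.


σ∘τ: apply τ first, then σ
1 →τ 2 →σ 2
2 →τ 5 →σ 3
3 →τ 1 →σ 1
4 →τ 4 →σ 5
5 →τ 3 →σ 4

σ∘τ = [2 3 1 5 4]


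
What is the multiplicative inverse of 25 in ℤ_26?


Use the extended Euclidean algorithm to write 1 = 25·s + 26·t; then s mod 26 is the inverse.
Euclidean algorithm:
  25 = 0·26 + 25
  26 = 1·25 + 1
  25 = 25·1 + 0
gcd(25,26) = 1
Back-substitution gives: 25·(-1) + 26·(1) = 1
So 25⁻¹ ≡ -1 ≡ 25 (mod 26)
Check: 25 × 25 = 625 ≡ 1 (mod 26) ✓

25⁻¹ ≡ 25 (mod 26)


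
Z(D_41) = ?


Z(G) = {g ∈ G | gx = xg for all x ∈ G}
For odd n, Z(D_n) = {e}: no nontrivial rotation commutes with all reflections

Z(D_41) = {e}


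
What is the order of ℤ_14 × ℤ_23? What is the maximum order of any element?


|ℤ_14 × ℤ_23| = 14 × 23 = 322
Max element order = lcm(14,23) = 322
Cyclic? Yes (gcd=1)

|ℤ_14×ℤ_23| = 322, max element order = 322


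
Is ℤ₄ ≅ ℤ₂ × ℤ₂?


Comparing ℤ₄ and ℤ₂ × ℤ₂:
ℤ₄ has an element of order 4; ℤ₂×ℤ₂ has exponent 2

No, ℤ₄ ≇ ℤ₂ × ℤ₂


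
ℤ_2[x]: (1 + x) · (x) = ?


Expand and collect like terms; reduce coefficients mod 2:
x^0: 1·0 = 0 ≡ 0 (mod 2)
x^1: 1·1 + 1·0 = 1 ≡ 1 (mod 2)
x^2: 1·1 = 1 ≡ 1 (mod 2)
Result: x + x^2

f · g = x + x^2


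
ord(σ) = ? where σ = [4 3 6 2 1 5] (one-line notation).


Cycle decomposition: (1 4 2 3 6 5)
Cycle lengths: 6
Order = lcm(6) = 6

ord(σ) = 6


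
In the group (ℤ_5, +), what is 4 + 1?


Operation: addition mod 5
4 + 1 = (a + b) mod 5 with a = 4, b = 1

4 + 1 = 0


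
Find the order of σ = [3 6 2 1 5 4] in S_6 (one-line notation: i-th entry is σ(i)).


Cycle decomposition: (1 3 2 6 4)
Cycle lengths: 5
Order = lcm(5) = 5

ord(σ) = 5


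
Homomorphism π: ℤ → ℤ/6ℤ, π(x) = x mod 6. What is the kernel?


Kernel = preimage of identity
ker(π) = multiples of 6 = 6ℤ

ker(π) = 6ℤ


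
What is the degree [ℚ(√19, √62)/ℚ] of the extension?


[ℚ(√19,√62):ℚ] = [ℚ(√19,√62):ℚ(√19)]·[ℚ(√19):ℚ] = 2·2 = 4

[ℚ(√19, √62)/ℚ] = 4


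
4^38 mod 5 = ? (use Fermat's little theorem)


Fermat's little theorem: if p is prime and gcd(a,p)=1, then a^(p-1) ≡ 1 (mod p)
p = 5 is prime, gcd(4,5) = 1
Reduce exponent: 38 mod 4 = 2
So 4^38 ≡ 4^2 (mod 5)
4^2 mod 5 = 1

4^38 ≡ 1 (mod 5)


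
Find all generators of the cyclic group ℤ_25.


g generates ℤ_n iff gcd(g,n) = 1
Prime factors of 25: 5
Generators are g ∈ {1,...,24} not divisible by any of these primes.
Generators: {1, 2, 3, 4, 6, 7, 8, 9, 11, 12, 13, 14, 16, 17, 18, 19, 21, 22, 23, 24}
Number of generators = φ(25) = 20

Generators of ℤ_25 = {1, 2, 3, 4, 6, 7, 8, 9, 11, 12, 13, 14, 16, 17, 18, 19, 21, 22, 23, 24}


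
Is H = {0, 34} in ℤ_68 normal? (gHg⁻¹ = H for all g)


H = {0, 34} in ℤ_68
ℤ_68 is abelian; every subgroup of an abelian group is normal

Yes, normal subgroup


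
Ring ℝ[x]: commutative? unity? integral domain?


Polynomial ring over ℝ (an integral domain) is a commutative integral domain with unity 1
Commutative: Yes
Integral domain: Yes
Has unity: Yes

ℝ[x]: Commutative=Yes, Unity=Yes


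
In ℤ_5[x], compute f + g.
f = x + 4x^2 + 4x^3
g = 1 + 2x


Add coefficients mod 5:
x^0: 0 + 1 = 1 (mod 5)
x^1: 1 + 2 = 3 (mod 5)
x^2: 4 + 0 = 4 (mod 5)
x^3: 4 + 0 = 4 (mod 5)
Result: 1 + 3x + 4x^2 + 4x^3

f + g = 1 + 3x + 4x^2 + 4x^3


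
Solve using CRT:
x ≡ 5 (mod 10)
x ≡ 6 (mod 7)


m₁ = 10, m₂ = 7, gcd = 1, so CRT applies. M = m₁·m₂ = 70
Let M₁ = M/m₁ = 7, M₂ = M/m₂ = 10
Find y₁ ≡ M₁⁻¹ (mod m₁): 7⁻¹ ≡ 3 (mod 10)
Find y₂ ≡ M₂⁻¹ (mod m₂): 10⁻¹ ≡ 5 (mod 7)
x = a₁·M₁·y₁ + a₂·M₂·y₂ = 5·7·3 + 6·10·5 = 405
Reduce mod 70: x ≡ 55
Check: 55 mod 10 = 5 ✓, 55 mod 7 = 6 ✓

x ≡ 55 (mod 70)


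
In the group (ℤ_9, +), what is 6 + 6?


Operation: addition mod 9
6 + 6 = (a + b) mod 9 with a = 6, b = 6

6 + 6 = 3


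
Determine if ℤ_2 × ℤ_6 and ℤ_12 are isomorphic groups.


Comparing ℤ_2 × ℤ_6 and ℤ_12:
gcd(2,6) = 2 ≠ 1. Max element order in ℤ_2×ℤ_6 is lcm(2,6) = 6 < 12, so it has no element of order 12

No, ℤ_2 × ℤ_6 ≇ ℤ_12


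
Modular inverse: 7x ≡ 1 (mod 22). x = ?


Use the extended Euclidean algorithm to write 1 = 7·s + 22·t; then s mod 22 is the inverse.
Euclidean algorithm:
  7 = 0·22 + 7
  22 = 3·7 + 1
  7 = 7·1 + 0
gcd(7,22) = 1
Back-substitution gives: 7·(-3) + 22·(1) = 1
So 7⁻¹ ≡ -3 ≡ 19 (mod 22)
Check: 7 × 19 = 133 ≡ 1 (mod 22) ✓

7⁻¹ ≡ 19 (mod 22)


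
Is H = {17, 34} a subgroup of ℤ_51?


Subgroup test for H = {17, 34} in (ℤ_51, +):
(1) 0 ∈ H? No
(2) Closure: for all a,b ∈ H, (a+b) mod 51 ∈ H? No  [counterexample: 17 + 34 = 0 ∉ H]
(3) Inverses: for all a ∈ H, -a mod 51 ∈ H? Yes

No, H is not a subgroup of ℤ_51


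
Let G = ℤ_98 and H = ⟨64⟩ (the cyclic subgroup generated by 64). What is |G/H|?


|⟨64⟩| = n / gcd(64, 98) = 98 / 2 = 49
H is normal (ℤ_98 is abelian).
|G/H| = |G| / |H| = 98 / 49 = 2

|G/H| = 2


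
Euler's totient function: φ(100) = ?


Factor n: 100 = 2^2 × 5^2
φ(n) = n · ∏(1 - 1/p) over distinct primes p | n
φ(100) = 100 · (1 - 1/2) · (1 - 1/5) = 40

φ(100) = 40


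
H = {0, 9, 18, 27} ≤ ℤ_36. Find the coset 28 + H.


28 + H = {28 + h (mod 36) : h ∈ H}
28+0=28, 28+9=1, 28+18=10, 28+27=19
28 + H = {1, 10, 19, 28} = 1 + H

28 + H = {1, 10, 19, 28}


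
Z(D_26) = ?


Z(G) = {g ∈ G | gx = xg for all x ∈ G}
For even n, Z(D_n) = {e, r^(n/2)}: the 180° rotation r^13 commutes with every reflection and rotation

Z(D_26) = {e, r^13}


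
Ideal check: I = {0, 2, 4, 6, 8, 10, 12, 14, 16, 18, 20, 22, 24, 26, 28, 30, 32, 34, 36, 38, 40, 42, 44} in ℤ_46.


Check ideal conditions for I = {0, 2, 4, 6, 8, 10, 12, 14, 16, 18, 20, 22, 24, 26, 28, 30, 32, 34, 36, 38, 40, 42, 44} in ℤ_46:
(1) I is an additive subgroup? Yes
(2) For r ∈ ℤ_46 and a ∈ I: r·a ∈ I? Yes

Yes, I is an ideal of ℤ_46


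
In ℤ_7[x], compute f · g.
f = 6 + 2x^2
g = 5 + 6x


Expand and collect like terms; reduce coefficients mod 7:
x^0: 6·5 = 30 ≡ 2 (mod 7)
x^1: 6·6 + 0·5 = 36 ≡ 1 (mod 7)
x^2: 0·6 + 2·5 = 10 ≡ 3 (mod 7)
x^3: 2·6 = 12 ≡ 5 (mod 7)
Result: 2 + x + 3x^2 + 5x^3

f · g = 2 + x + 3x^2 + 5x^3


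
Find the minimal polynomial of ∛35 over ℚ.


∛35 satisfies x³ - 35 = 0, irreducible over ℚ (no rational root; 35 is not a perfect cube)

Minimal polynomial: x³ - 35


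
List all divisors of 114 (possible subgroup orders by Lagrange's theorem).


Lagrange's theorem: |H| divides |G|
|G| = 114
Divisors of 114: 1, 2, 3, 6, 19, 38, 57, 114

Possible subgroup orders: {1, 2, 3, 6, 19, 38, 57, 114}


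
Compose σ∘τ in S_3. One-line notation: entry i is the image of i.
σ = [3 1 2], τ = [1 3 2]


σ∘τ: apply τ first, then σ
1 →τ 1 →σ 3
2 →τ 3 →σ 2
3 →τ 2 →σ 1

σ∘τ = [3 2 1]


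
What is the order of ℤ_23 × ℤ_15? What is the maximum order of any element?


|ℤ_23 × ℤ_15| = 23 × 15 = 345
Max element order = lcm(23,15) = 345
Cyclic? Yes (gcd=1)

|ℤ_23×ℤ_15| = 345, max element order = 345


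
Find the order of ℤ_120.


ℤ_n has n elements.

|ℤ_120| = 120


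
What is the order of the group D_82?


|D_n| = 2n (n rotations and n reflections)
|D_82| = 2×82 = 164

|D_82| = 164


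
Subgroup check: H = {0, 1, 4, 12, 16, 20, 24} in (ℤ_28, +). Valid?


Subgroup test for H = {0, 1, 4, 12, 16, 20, 24} in (ℤ_28, +):
(1) 0 ∈ H? Yes
(2) Closure: for all a,b ∈ H, (a+b) mod 28 ∈ H? No  [counterexample: 1 + 1 = 2 ∉ H]
(3) Inverses: for all a ∈ H, -a mod 28 ∈ H? No

No, H is not a subgroup of ℤ_28


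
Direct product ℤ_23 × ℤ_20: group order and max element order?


|ℤ_23 × ℤ_20| = 23 × 20 = 460
Max element order = lcm(23,20) = 460
Cyclic? Yes (gcd=1)

|ℤ_23×ℤ_20| = 460, max element order = 460


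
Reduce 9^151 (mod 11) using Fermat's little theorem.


Fermat's little theorem: if p is prime and gcd(a,p)=1, then a^(p-1) ≡ 1 (mod p)
p = 11 is prime, gcd(9,11) = 1
Reduce exponent: 151 mod 10 = 1
So 9^151 ≡ 9^1 (mod 11)
9^1 mod 11 = 9

9^151 ≡ 9 (mod 11)


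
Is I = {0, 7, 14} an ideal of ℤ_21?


Check ideal conditions for I = {0, 7, 14} in ℤ_21:
(1) I is an additive subgroup? Yes
(2) For r ∈ ℤ_21 and a ∈ I: r·a ∈ I? Yes

Yes, I is an ideal of ℤ_21


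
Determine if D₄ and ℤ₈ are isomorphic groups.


Comparing D₄ and ℤ₈:
D₄ is non-abelian, ℤ₈ is abelian

No, D₄ ≇ ℤ₈


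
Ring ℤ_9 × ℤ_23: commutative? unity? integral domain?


Direct product ring; commutative with unity (1,1); but (1,0)·(0,1) = (0,0) gives zero divisors, so not an integral domain
Commutative: Yes
Integral domain: No
Has unity: Yes

ℤ_9 × ℤ_23: Commutative=Yes, Unity=Yes


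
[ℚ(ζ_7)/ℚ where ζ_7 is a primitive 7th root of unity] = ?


[ℚ(ζ_n):ℚ] = deg Φ_n(x) = φ(n). Here φ(7) = 6

[ℚ(ζ_7)/ℚ where ζ_7 is a primitive 7th root of unity] = 6


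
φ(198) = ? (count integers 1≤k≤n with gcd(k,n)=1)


Factor n: 198 = 2 × 3^2 × 11
φ(n) = n · ∏(1 - 1/p) over distinct primes p | n
φ(198) = 198 · (1 - 1/2) · (1 - 1/3) · (1 - 1/11) = 60

φ(198) = 60


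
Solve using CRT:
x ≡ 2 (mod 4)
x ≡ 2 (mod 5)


m₁ = 4, m₂ = 5, gcd = 1, so CRT applies. M = m₁·m₂ = 20
Let M₁ = M/m₁ = 5, M₂ = M/m₂ = 4
Find y₁ ≡ M₁⁻¹ (mod m₁): 5⁻¹ ≡ 1 (mod 4)
Find y₂ ≡ M₂⁻¹ (mod m₂): 4⁻¹ ≡ 4 (mod 5)
x = a₁·M₁·y₁ + a₂·M₂·y₂ = 2·5·1 + 2·4·4 = 42
Reduce mod 20: x ≡ 2
Check: 2 mod 4 = 2 ✓, 2 mod 5 = 2 ✓

x ≡ 2 (mod 20)


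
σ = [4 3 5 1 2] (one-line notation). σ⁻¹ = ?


To find σ⁻¹, swap domain and range:
σ(1) = 4 → σ⁻¹(4) = 1
σ(2) = 3 → σ⁻¹(3) = 2
σ(3) = 5 → σ⁻¹(5) = 3
σ(4) = 1 → σ⁻¹(1) = 4
σ(5) = 2 → σ⁻¹(2) = 5

σ⁻¹ = [4 5 2 1 3]


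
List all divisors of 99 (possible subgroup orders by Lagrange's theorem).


Lagrange's theorem: |H| divides |G|
|G| = 99
Divisors of 99: 1, 3, 9, 11, 33, 99

Possible subgroup orders: {1, 3, 9, 11, 33, 99}


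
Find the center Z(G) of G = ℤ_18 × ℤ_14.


Z(G) = {g ∈ G | gx = xg for all x ∈ G}
Direct product of abelian groups is abelian, so Z(G) = G

Z(ℤ_18 × ℤ_14) = ℤ_18 × ℤ_14


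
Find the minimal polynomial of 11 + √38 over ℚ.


Let α = 11 + √38. Then α - 11 = √38, so (α - 11)² = 38, giving α² - 22α + 83 = 0. Degree 2 and α ∉ ℚ, so this is the minimal polynomial.

Minimal polynomial: x² - 22x + 83


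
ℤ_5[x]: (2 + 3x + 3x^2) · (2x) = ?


Expand and collect like terms; reduce coefficients mod 5:
x^0: 2·0 = 0 ≡ 0 (mod 5)
x^1: 2·2 + 3·0 = 4 ≡ 4 (mod 5)
x^2: 3·2 + 3·0 = 6 ≡ 1 (mod 5)
x^3: 3·2 = 6 ≡ 1 (mod 5)
Result: 4x + x^2 + x^3

f · g = 4x + x^2 + x^3


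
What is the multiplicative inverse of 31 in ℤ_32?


Use the extended Euclidean algorithm to write 1 = 31·s + 32·t; then s mod 32 is the inverse.
Euclidean algorithm:
  31 = 0·32 + 31
  32 = 1·31 + 1
  31 = 31·1 + 0
gcd(31,32) = 1
Back-substitution gives: 31·(-1) + 32·(1) = 1
So 31⁻¹ ≡ -1 ≡ 31 (mod 32)
Check: 31 × 31 = 961 ≡ 1 (mod 32) ✓

31⁻¹ ≡ 31 (mod 32)


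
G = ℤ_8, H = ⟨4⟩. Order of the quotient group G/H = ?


|⟨4⟩| = n / gcd(4, 8) = 8 / 4 = 2
H is normal (ℤ_8 is abelian).
|G/H| = |G| / |H| = 8 / 2 = 4

|G/H| = 4


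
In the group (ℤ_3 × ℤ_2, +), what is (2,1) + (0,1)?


Operation: componentwise addition mod (3, 2)
(2,1) + (0,1) = ((a₁+b₁) mod 3, (a₂+b₂) mod 2) with a = (2,1), b = (0,1)

(2,1) + (0,1) = (2,0)


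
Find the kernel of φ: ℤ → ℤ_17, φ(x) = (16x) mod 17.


Kernel = preimage of identity
ker(φ) = {x ∈ ℤ : 16x ≡ 0 (mod 17)}. gcd(16,17) = 1, so 16x ≡ 0 (mod 17) ⟺ x ≡ 0 (mod 17/1 = 17). Hence ker(φ) = 17ℤ

ker(φ) = 17ℤ


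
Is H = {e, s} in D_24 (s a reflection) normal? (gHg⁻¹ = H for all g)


H = {e, s} in D_24 (s a reflection)
r·s·r⁻¹ = sr⁻² ≠ s for n ≥ 3, so {e, s} is not closed under conjugation

No, not a normal subgroup


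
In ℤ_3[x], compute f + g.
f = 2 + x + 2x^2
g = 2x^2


Add coefficients mod 3:
x^0: 2 + 0 = 2 (mod 3)
x^1: 1 + 0 = 1 (mod 3)
x^2: 2 + 2 = 1 (mod 3)
Result: 2 + x + x^2

f + g = 2 + x + x^2


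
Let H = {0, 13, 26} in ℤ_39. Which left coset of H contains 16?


16 + H = {16 + h (mod 39) : h ∈ H}
16+0=16, 16+13=29, 16+26=3
16 + H = {3, 16, 29} = 3 + H

16 + H = {3, 16, 29}


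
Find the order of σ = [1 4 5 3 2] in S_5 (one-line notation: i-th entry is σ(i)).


Cycle decomposition: (2 4 3 5)
Cycle lengths: 4
Order = lcm(4) = 4

ord(σ) = 4


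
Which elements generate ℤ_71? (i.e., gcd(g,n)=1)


g generates ℤ_n iff gcd(g,n) = 1
Prime factors of 71: 71
Generators are g ∈ {1,...,70} not divisible by any of these primes.
Generators: {1, 2, 3, 4, 5, 6, 7, 8, 9, 10, 11, 12, 13, 14, 15, 16, 17, 18, 19, 20, 21, 22, 23, 24, 25, 26, 27, 28, 29, 30, 31, 32, 33, 34, 35, 36, 37, 38, 39, 40, 41, 42, 43, 44, 45, 46, 47, 48, 49, 50, 51, 52, 53, 54, 55, 56, 57, 58, 59, 60, 61, 62, 63, 64, 65, 66, 67, 68, 69, 70}
Number of generators = φ(71) = 70

Generators of ℤ_71 = {1, 2, 3, 4, 5, 6, 7, 8, 9, 10, 11, 12, 13, 14, 15, 16, 17, 18, 19, 20, 21, 22, 23, 24, 25, 26, 27, 28, 29, 30, 31, 32, 33, 34, 35, 36, 37, 38, 39, 40, 41, 42, 43, 44, 45, 46, 47, 48, 49, 50, 51, 52, 53, 54, 55, 56, 57, 58, 59, 60, 61, 62, 63, 64, 65, 66, 67, 68, 69, 70}


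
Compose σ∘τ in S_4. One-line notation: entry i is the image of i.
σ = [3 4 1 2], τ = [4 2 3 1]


σ∘τ: apply τ first, then σ
1 →τ 4 →σ 2
2 →τ 2 →σ 4
3 →τ 3 →σ 1
4 →τ 1 →σ 3

σ∘τ = [2 4 1 3]


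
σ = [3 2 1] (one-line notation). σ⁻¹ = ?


To find σ⁻¹, swap domain and range:
σ(1) = 3 → σ⁻¹(3) = 1
σ(2) = 2 → σ⁻¹(2) = 2
σ(3) = 1 → σ⁻¹(1) = 3

σ⁻¹ = [3 2 1]


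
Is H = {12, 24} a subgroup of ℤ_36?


Subgroup test for H = {12, 24} in (ℤ_36, +):
(1) 0 ∈ H? No
(2) Closure: for all a,b ∈ H, (a+b) mod 36 ∈ H? No  [counterexample: 12 + 24 = 0 ∉ H]
(3) Inverses: for all a ∈ H, -a mod 36 ∈ H? Yes

No, H is not a subgroup of ℤ_36
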